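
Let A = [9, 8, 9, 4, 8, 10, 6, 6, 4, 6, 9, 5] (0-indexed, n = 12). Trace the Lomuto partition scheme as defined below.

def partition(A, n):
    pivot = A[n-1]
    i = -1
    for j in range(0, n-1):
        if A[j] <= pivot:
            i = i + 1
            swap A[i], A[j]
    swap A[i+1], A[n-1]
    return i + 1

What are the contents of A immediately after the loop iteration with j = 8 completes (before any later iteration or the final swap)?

pivot = A[11] = 5; i = -1
j=0: A[0]=9 > 5 → no swap
j=1: A[1]=8 > 5 → no swap
j=2: A[2]=9 > 5 → no swap
j=3: A[3]=4 ≤ 5 → i=0, swap A[0],A[3] → [4, 8, 9, 9, 8, 10, 6, 6, 4, 6, 9, 5]
j=4: A[4]=8 > 5 → no swap
j=5: A[5]=10 > 5 → no swap
j=6: A[6]=6 > 5 → no swap
j=7: A[7]=6 > 5 → no swap
j=8: A[8]=4 ≤ 5 → i=1, swap A[1],A[8] → [4, 4, 9, 9, 8, 10, 6, 6, 8, 6, 9, 5]
(after j=8) A = [4, 4, 9, 9, 8, 10, 6, 6, 8, 6, 9, 5]

[4, 4, 9, 9, 8, 10, 6, 6, 8, 6, 9, 5]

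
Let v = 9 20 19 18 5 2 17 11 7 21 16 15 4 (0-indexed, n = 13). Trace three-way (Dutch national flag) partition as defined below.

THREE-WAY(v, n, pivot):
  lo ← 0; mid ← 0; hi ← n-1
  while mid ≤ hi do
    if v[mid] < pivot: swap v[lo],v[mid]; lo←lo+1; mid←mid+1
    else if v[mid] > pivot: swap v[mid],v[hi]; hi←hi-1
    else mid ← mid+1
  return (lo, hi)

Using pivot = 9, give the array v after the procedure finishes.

4 7 2 5 9 17 11 18 21 16 15 19 20

pivot = 9; lo=0, mid=0, hi=12
v[mid]=9=9: mid=1
v[mid]=20>9: swap v[1],v[12]; hi=11 → 9 4 19 18 5 2 17 11 7 21 16 15 20
v[mid]=4<9: swap v[0],v[1]; lo=1,mid=2 → 4 9 19 18 5 2 17 11 7 21 16 15 20
v[mid]=19>9: swap v[2],v[11]; hi=10 → 4 9 15 18 5 2 17 11 7 21 16 19 20
v[mid]=15>9: swap v[2],v[10]; hi=9 → 4 9 16 18 5 2 17 11 7 21 15 19 20
v[mid]=16>9: swap v[2],v[9]; hi=8 → 4 9 21 18 5 2 17 11 7 16 15 19 20
v[mid]=21>9: swap v[2],v[8]; hi=7 → 4 9 7 18 5 2 17 11 21 16 15 19 20
v[mid]=7<9: swap v[1],v[2]; lo=2,mid=3 → 4 7 9 18 5 2 17 11 21 16 15 19 20
v[mid]=18>9: swap v[3],v[7]; hi=6 → 4 7 9 11 5 2 17 18 21 16 15 19 20
v[mid]=11>9: swap v[3],v[6]; hi=5 → 4 7 9 17 5 2 11 18 21 16 15 19 20
v[mid]=17>9: swap v[3],v[5]; hi=4 → 4 7 9 2 5 17 11 18 21 16 15 19 20
v[mid]=2<9: swap v[2],v[3]; lo=3,mid=4 → 4 7 2 9 5 17 11 18 21 16 15 19 20
v[mid]=5<9: swap v[3],v[4]; lo=4,mid=5 → 4 7 2 5 9 17 11 18 21 16 15 19 20
end: lo=4, hi=4; v = 4 7 2 5 9 17 11 18 21 16 15 19 20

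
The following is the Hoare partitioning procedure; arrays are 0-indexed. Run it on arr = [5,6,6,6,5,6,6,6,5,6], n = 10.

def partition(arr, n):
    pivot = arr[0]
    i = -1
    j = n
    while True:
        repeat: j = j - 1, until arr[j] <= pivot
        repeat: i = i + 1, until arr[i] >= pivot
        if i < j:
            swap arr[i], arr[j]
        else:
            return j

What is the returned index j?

1

pivot = arr[0] = 5; i = -1, j = 10
j→8 (arr[8]=5≤5), i→0 (arr[0]=5≥5); i<j, swap → [5,6,6,6,5,6,6,6,5,6]
j→4 (arr[4]=5≤5), i→1 (arr[1]=6≥5); i<j, swap → [5,5,6,6,6,6,6,6,5,6]
j→1, i→2; i≥j, return j=1. arr = [5,5,6,6,6,6,6,6,5,6]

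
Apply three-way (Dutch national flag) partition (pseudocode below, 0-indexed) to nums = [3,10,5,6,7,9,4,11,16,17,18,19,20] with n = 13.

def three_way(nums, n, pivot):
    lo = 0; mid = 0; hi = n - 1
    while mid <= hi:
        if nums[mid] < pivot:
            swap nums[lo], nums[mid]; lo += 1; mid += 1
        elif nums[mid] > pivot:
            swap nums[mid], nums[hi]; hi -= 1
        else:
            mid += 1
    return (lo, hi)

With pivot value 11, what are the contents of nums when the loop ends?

pivot = 11; lo=0, mid=0, hi=12
nums[mid]=3<11: swap nums[0],nums[0]; lo=1,mid=1 → [3,10,5,6,7,9,4,11,16,17,18,19,20]
nums[mid]=10<11: swap nums[1],nums[1]; lo=2,mid=2 → [3,10,5,6,7,9,4,11,16,17,18,19,20]
nums[mid]=5<11: swap nums[2],nums[2]; lo=3,mid=3 → [3,10,5,6,7,9,4,11,16,17,18,19,20]
nums[mid]=6<11: swap nums[3],nums[3]; lo=4,mid=4 → [3,10,5,6,7,9,4,11,16,17,18,19,20]
nums[mid]=7<11: swap nums[4],nums[4]; lo=5,mid=5 → [3,10,5,6,7,9,4,11,16,17,18,19,20]
nums[mid]=9<11: swap nums[5],nums[5]; lo=6,mid=6 → [3,10,5,6,7,9,4,11,16,17,18,19,20]
nums[mid]=4<11: swap nums[6],nums[6]; lo=7,mid=7 → [3,10,5,6,7,9,4,11,16,17,18,19,20]
nums[mid]=11=11: mid=8
nums[mid]=16>11: swap nums[8],nums[12]; hi=11 → [3,10,5,6,7,9,4,11,20,17,18,19,16]
nums[mid]=20>11: swap nums[8],nums[11]; hi=10 → [3,10,5,6,7,9,4,11,19,17,18,20,16]
nums[mid]=19>11: swap nums[8],nums[10]; hi=9 → [3,10,5,6,7,9,4,11,18,17,19,20,16]
nums[mid]=18>11: swap nums[8],nums[9]; hi=8 → [3,10,5,6,7,9,4,11,17,18,19,20,16]
nums[mid]=17>11: swap nums[8],nums[8]; hi=7 → [3,10,5,6,7,9,4,11,17,18,19,20,16]
end: lo=7, hi=7; nums = [3,10,5,6,7,9,4,11,17,18,19,20,16]

[3,10,5,6,7,9,4,11,17,18,19,20,16]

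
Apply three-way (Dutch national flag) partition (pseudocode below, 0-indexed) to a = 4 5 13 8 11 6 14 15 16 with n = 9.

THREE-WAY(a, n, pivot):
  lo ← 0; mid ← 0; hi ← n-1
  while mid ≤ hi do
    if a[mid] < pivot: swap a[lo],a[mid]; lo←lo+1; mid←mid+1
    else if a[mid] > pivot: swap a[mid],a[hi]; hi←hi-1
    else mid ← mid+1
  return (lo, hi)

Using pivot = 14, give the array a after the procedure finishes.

4 5 13 8 11 6 14 16 15

lo=0 mid=0 hi=8
4<14: swap(0,0), lo=1 mid=1 ⇒ 4 5 13 8 11 6 14 15 16
5<14: swap(1,1), lo=2 mid=2 ⇒ 4 5 13 8 11 6 14 15 16
13<14: swap(2,2), lo=3 mid=3 ⇒ 4 5 13 8 11 6 14 15 16
8<14: swap(3,3), lo=4 mid=4 ⇒ 4 5 13 8 11 6 14 15 16
11<14: swap(4,4), lo=5 mid=5 ⇒ 4 5 13 8 11 6 14 15 16
6<14: swap(5,5), lo=6 mid=6 ⇒ 4 5 13 8 11 6 14 15 16
14=14: mid=7
15>14: swap(7,8), hi=7 ⇒ 4 5 13 8 11 6 14 16 15
16>14: swap(7,7), hi=6 ⇒ 4 5 13 8 11 6 14 16 15
done. lo=6 hi=6; a=4 5 13 8 11 6 14 16 15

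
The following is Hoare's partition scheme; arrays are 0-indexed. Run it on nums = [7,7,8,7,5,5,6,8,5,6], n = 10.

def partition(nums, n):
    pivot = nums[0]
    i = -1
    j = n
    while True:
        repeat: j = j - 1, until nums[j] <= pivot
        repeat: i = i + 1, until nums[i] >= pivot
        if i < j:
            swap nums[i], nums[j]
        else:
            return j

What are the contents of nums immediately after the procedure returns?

pivot = nums[0] = 7; i = -1, j = 10
j→9 (nums[9]=6≤7), i→0 (nums[0]=7≥7); i<j, swap → [6,7,8,7,5,5,6,8,5,7]
j→8 (nums[8]=5≤7), i→1 (nums[1]=7≥7); i<j, swap → [6,5,8,7,5,5,6,8,7,7]
j→6 (nums[6]=6≤7), i→2 (nums[2]=8≥7); i<j, swap → [6,5,6,7,5,5,8,8,7,7]
j→5 (nums[5]=5≤7), i→3 (nums[3]=7≥7); i<j, swap → [6,5,6,5,5,7,8,8,7,7]
j→4, i→5; i≥j, return j=4. nums = [6,5,6,5,5,7,8,8,7,7]

[6,5,6,5,5,7,8,8,7,7]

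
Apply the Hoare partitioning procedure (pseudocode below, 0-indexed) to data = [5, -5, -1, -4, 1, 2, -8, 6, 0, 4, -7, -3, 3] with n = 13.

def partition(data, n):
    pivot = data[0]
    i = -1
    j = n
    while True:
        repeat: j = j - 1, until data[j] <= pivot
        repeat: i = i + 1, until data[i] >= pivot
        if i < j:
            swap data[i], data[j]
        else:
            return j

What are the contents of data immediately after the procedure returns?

[3, -5, -1, -4, 1, 2, -8, -3, 0, 4, -7, 6, 5]

pivot=5
j stops at 12 (3), i stops at 0 (5); swap ⇒ [3, -5, -1, -4, 1, 2, -8, 6, 0, 4, -7, -3, 5]
j stops at 11 (-3), i stops at 7 (6); swap ⇒ [3, -5, -1, -4, 1, 2, -8, -3, 0, 4, -7, 6, 5]
j stops at 10, i stops at 11; i≥j ⇒ return 10. data=[3, -5, -1, -4, 1, 2, -8, -3, 0, 4, -7, 6, 5]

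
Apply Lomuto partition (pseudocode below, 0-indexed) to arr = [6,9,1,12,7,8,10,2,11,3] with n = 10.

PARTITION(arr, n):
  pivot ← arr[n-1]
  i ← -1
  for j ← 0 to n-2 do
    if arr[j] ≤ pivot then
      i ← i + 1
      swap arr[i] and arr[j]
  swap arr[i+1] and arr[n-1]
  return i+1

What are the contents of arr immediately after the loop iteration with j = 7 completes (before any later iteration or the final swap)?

[1,2,6,12,7,8,10,9,11,3]

pivot = arr[9] = 3; i = -1
j=0: arr[0]=6 > 3 → no swap
j=1: arr[1]=9 > 3 → no swap
j=2: arr[2]=1 ≤ 3 → i=0, swap arr[0],arr[2] → [1,9,6,12,7,8,10,2,11,3]
j=3: arr[3]=12 > 3 → no swap
j=4: arr[4]=7 > 3 → no swap
j=5: arr[5]=8 > 3 → no swap
j=6: arr[6]=10 > 3 → no swap
j=7: arr[7]=2 ≤ 3 → i=1, swap arr[1],arr[7] → [1,2,6,12,7,8,10,9,11,3]
(after j=7) arr = [1,2,6,12,7,8,10,9,11,3]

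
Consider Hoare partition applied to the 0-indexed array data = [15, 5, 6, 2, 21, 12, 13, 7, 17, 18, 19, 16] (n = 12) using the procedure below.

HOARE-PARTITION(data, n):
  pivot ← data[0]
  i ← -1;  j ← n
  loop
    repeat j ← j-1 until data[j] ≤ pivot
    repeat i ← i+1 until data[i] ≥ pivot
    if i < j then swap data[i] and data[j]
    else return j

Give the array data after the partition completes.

[7, 5, 6, 2, 13, 12, 21, 15, 17, 18, 19, 16]

pivot = data[0] = 15; i = -1, j = 12
j→7 (data[7]=7≤15), i→0 (data[0]=15≥15); i<j, swap → [7, 5, 6, 2, 21, 12, 13, 15, 17, 18, 19, 16]
j→6 (data[6]=13≤15), i→4 (data[4]=21≥15); i<j, swap → [7, 5, 6, 2, 13, 12, 21, 15, 17, 18, 19, 16]
j→5, i→6; i≥j, return j=5. data = [7, 5, 6, 2, 13, 12, 21, 15, 17, 18, 19, 16]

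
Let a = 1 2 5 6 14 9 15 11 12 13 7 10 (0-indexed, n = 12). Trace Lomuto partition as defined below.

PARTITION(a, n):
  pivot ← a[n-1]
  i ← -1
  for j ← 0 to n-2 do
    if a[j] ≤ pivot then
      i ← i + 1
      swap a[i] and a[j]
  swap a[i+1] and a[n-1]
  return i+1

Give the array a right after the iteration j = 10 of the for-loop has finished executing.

pivot = a[11] = 10; i = -1
j=0: a[0]=1 ≤ 10 → i=0, swap a[0],a[0] (no change) → 1 2 5 6 14 9 15 11 12 13 7 10
j=1: a[1]=2 ≤ 10 → i=1, swap a[1],a[1] (no change) → 1 2 5 6 14 9 15 11 12 13 7 10
j=2: a[2]=5 ≤ 10 → i=2, swap a[2],a[2] (no change) → 1 2 5 6 14 9 15 11 12 13 7 10
j=3: a[3]=6 ≤ 10 → i=3, swap a[3],a[3] (no change) → 1 2 5 6 14 9 15 11 12 13 7 10
j=4: a[4]=14 > 10 → no swap
j=5: a[5]=9 ≤ 10 → i=4, swap a[4],a[5] → 1 2 5 6 9 14 15 11 12 13 7 10
j=6: a[6]=15 > 10 → no swap
j=7: a[7]=11 > 10 → no swap
j=8: a[8]=12 > 10 → no swap
j=9: a[9]=13 > 10 → no swap
j=10: a[10]=7 ≤ 10 → i=5, swap a[5],a[10] → 1 2 5 6 9 7 15 11 12 13 14 10
(after j=10) a = 1 2 5 6 9 7 15 11 12 13 14 10

1 2 5 6 9 7 15 11 12 13 14 10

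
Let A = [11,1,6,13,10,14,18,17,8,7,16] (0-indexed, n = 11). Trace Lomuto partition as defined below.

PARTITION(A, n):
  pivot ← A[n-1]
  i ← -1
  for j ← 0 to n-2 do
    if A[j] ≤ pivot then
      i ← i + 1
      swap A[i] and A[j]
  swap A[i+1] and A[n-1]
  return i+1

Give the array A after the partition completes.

pivot = A[10] = 16; i = -1
j=0: A[0]=11 ≤ 16 → i=0, swap A[0],A[0] (no change) → [11,1,6,13,10,14,18,17,8,7,16]
j=1: A[1]=1 ≤ 16 → i=1, swap A[1],A[1] (no change) → [11,1,6,13,10,14,18,17,8,7,16]
j=2: A[2]=6 ≤ 16 → i=2, swap A[2],A[2] (no change) → [11,1,6,13,10,14,18,17,8,7,16]
j=3: A[3]=13 ≤ 16 → i=3, swap A[3],A[3] (no change) → [11,1,6,13,10,14,18,17,8,7,16]
j=4: A[4]=10 ≤ 16 → i=4, swap A[4],A[4] (no change) → [11,1,6,13,10,14,18,17,8,7,16]
j=5: A[5]=14 ≤ 16 → i=5, swap A[5],A[5] (no change) → [11,1,6,13,10,14,18,17,8,7,16]
j=6: A[6]=18 > 16 → no swap
j=7: A[7]=17 > 16 → no swap
j=8: A[8]=8 ≤ 16 → i=6, swap A[6],A[8] → [11,1,6,13,10,14,8,17,18,7,16]
j=9: A[9]=7 ≤ 16 → i=7, swap A[7],A[9] → [11,1,6,13,10,14,8,7,18,17,16]
final swap A[8],A[10] → [11,1,6,13,10,14,8,7,16,17,18]; return 8

[11,1,6,13,10,14,8,7,16,17,18]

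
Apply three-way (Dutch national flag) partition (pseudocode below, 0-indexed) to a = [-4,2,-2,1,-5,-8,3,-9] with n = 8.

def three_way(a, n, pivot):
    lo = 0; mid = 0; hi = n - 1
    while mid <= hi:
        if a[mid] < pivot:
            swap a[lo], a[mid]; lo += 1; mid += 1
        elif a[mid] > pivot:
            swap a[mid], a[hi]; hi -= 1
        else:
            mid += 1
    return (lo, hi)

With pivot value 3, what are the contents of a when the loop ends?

[-4,2,-2,1,-5,-8,-9,3]

pivot = 3; lo=0, mid=0, hi=7
a[mid]=-4<3: swap a[0],a[0]; lo=1,mid=1 → [-4,2,-2,1,-5,-8,3,-9]
a[mid]=2<3: swap a[1],a[1]; lo=2,mid=2 → [-4,2,-2,1,-5,-8,3,-9]
a[mid]=-2<3: swap a[2],a[2]; lo=3,mid=3 → [-4,2,-2,1,-5,-8,3,-9]
a[mid]=1<3: swap a[3],a[3]; lo=4,mid=4 → [-4,2,-2,1,-5,-8,3,-9]
a[mid]=-5<3: swap a[4],a[4]; lo=5,mid=5 → [-4,2,-2,1,-5,-8,3,-9]
a[mid]=-8<3: swap a[5],a[5]; lo=6,mid=6 → [-4,2,-2,1,-5,-8,3,-9]
a[mid]=3=3: mid=7
a[mid]=-9<3: swap a[6],a[7]; lo=7,mid=8 → [-4,2,-2,1,-5,-8,-9,3]
end: lo=7, hi=7; a = [-4,2,-2,1,-5,-8,-9,3]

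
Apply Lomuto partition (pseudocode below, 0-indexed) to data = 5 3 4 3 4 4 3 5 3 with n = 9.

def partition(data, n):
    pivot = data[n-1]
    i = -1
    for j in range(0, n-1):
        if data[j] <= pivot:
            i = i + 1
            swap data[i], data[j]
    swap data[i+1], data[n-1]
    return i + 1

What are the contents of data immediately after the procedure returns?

pivot = data[8] = 3; i = -1
j=0: data[0]=5 > 3 → no swap
j=1: data[1]=3 ≤ 3 → i=0, swap data[0],data[1] → 3 5 4 3 4 4 3 5 3
j=2: data[2]=4 > 3 → no swap
j=3: data[3]=3 ≤ 3 → i=1, swap data[1],data[3] → 3 3 4 5 4 4 3 5 3
j=4: data[4]=4 > 3 → no swap
j=5: data[5]=4 > 3 → no swap
j=6: data[6]=3 ≤ 3 → i=2, swap data[2],data[6] → 3 3 3 5 4 4 4 5 3
j=7: data[7]=5 > 3 → no swap
final swap data[3],data[8] → 3 3 3 3 4 4 4 5 5; return 3

3 3 3 3 4 4 4 5 5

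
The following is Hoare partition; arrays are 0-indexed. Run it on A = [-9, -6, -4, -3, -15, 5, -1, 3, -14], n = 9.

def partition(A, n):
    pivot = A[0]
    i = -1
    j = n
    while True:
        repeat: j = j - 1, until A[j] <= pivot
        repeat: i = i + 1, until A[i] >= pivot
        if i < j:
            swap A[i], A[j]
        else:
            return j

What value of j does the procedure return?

pivot=-9
j stops at 8 (-14), i stops at 0 (-9); swap ⇒ [-14, -6, -4, -3, -15, 5, -1, 3, -9]
j stops at 4 (-15), i stops at 1 (-6); swap ⇒ [-14, -15, -4, -3, -6, 5, -1, 3, -9]
j stops at 1, i stops at 2; i≥j ⇒ return 1. A=[-14, -15, -4, -3, -6, 5, -1, 3, -9]

1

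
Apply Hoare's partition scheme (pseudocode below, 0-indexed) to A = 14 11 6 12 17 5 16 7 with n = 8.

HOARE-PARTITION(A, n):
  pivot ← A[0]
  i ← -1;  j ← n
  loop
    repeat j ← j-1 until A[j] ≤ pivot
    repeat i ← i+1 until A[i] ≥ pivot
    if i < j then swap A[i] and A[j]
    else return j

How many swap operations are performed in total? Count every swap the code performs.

pivot=14
j stops at 7 (7), i stops at 0 (14); swap ⇒ 7 11 6 12 17 5 16 14
j stops at 5 (5), i stops at 4 (17); swap ⇒ 7 11 6 12 5 17 16 14
j stops at 4, i stops at 5; i≥j ⇒ return 4. A=7 11 6 12 5 17 16 14

2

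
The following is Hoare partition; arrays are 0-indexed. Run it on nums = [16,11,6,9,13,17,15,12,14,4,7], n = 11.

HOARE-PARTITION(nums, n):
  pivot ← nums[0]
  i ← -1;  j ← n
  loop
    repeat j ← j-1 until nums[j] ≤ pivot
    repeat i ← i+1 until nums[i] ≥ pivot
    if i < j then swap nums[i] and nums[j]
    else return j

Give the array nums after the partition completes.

pivot=16
j stops at 10 (7), i stops at 0 (16); swap ⇒ [7,11,6,9,13,17,15,12,14,4,16]
j stops at 9 (4), i stops at 5 (17); swap ⇒ [7,11,6,9,13,4,15,12,14,17,16]
j stops at 8, i stops at 9; i≥j ⇒ return 8. nums=[7,11,6,9,13,4,15,12,14,17,16]

[7,11,6,9,13,4,15,12,14,17,16]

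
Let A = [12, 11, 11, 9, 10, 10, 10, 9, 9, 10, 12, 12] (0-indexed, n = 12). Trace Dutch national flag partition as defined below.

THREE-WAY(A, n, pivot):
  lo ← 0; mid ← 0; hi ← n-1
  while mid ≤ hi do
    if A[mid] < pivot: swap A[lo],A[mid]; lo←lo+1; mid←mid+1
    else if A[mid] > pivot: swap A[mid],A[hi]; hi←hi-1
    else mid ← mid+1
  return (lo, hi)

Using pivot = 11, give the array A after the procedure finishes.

[10, 9, 10, 10, 10, 9, 9, 11, 11, 12, 12, 12]

lo=0 mid=0 hi=11
12>11: swap(0,11), hi=10 ⇒ [12, 11, 11, 9, 10, 10, 10, 9, 9, 10, 12, 12]
12>11: swap(0,10), hi=9 ⇒ [12, 11, 11, 9, 10, 10, 10, 9, 9, 10, 12, 12]
12>11: swap(0,9), hi=8 ⇒ [10, 11, 11, 9, 10, 10, 10, 9, 9, 12, 12, 12]
10<11: swap(0,0), lo=1 mid=1 ⇒ [10, 11, 11, 9, 10, 10, 10, 9, 9, 12, 12, 12]
11=11: mid=2
11=11: mid=3
9<11: swap(1,3), lo=2 mid=4 ⇒ [10, 9, 11, 11, 10, 10, 10, 9, 9, 12, 12, 12]
10<11: swap(2,4), lo=3 mid=5 ⇒ [10, 9, 10, 11, 11, 10, 10, 9, 9, 12, 12, 12]
10<11: swap(3,5), lo=4 mid=6 ⇒ [10, 9, 10, 10, 11, 11, 10, 9, 9, 12, 12, 12]
10<11: swap(4,6), lo=5 mid=7 ⇒ [10, 9, 10, 10, 10, 11, 11, 9, 9, 12, 12, 12]
9<11: swap(5,7), lo=6 mid=8 ⇒ [10, 9, 10, 10, 10, 9, 11, 11, 9, 12, 12, 12]
9<11: swap(6,8), lo=7 mid=9 ⇒ [10, 9, 10, 10, 10, 9, 9, 11, 11, 12, 12, 12]
done. lo=7 hi=8; A=[10, 9, 10, 10, 10, 9, 9, 11, 11, 12, 12, 12]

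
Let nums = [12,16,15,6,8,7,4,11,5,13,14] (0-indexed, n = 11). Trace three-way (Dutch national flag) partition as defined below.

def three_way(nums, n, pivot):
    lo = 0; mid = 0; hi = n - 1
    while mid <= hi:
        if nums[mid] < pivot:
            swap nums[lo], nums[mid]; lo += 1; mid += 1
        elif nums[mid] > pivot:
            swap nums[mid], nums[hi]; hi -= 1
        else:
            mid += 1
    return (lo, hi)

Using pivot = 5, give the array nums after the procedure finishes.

pivot = 5; lo=0, mid=0, hi=10
nums[mid]=12>5: swap nums[0],nums[10]; hi=9 → [14,16,15,6,8,7,4,11,5,13,12]
nums[mid]=14>5: swap nums[0],nums[9]; hi=8 → [13,16,15,6,8,7,4,11,5,14,12]
nums[mid]=13>5: swap nums[0],nums[8]; hi=7 → [5,16,15,6,8,7,4,11,13,14,12]
nums[mid]=5=5: mid=1
nums[mid]=16>5: swap nums[1],nums[7]; hi=6 → [5,11,15,6,8,7,4,16,13,14,12]
nums[mid]=11>5: swap nums[1],nums[6]; hi=5 → [5,4,15,6,8,7,11,16,13,14,12]
nums[mid]=4<5: swap nums[0],nums[1]; lo=1,mid=2 → [4,5,15,6,8,7,11,16,13,14,12]
nums[mid]=15>5: swap nums[2],nums[5]; hi=4 → [4,5,7,6,8,15,11,16,13,14,12]
nums[mid]=7>5: swap nums[2],nums[4]; hi=3 → [4,5,8,6,7,15,11,16,13,14,12]
nums[mid]=8>5: swap nums[2],nums[3]; hi=2 → [4,5,6,8,7,15,11,16,13,14,12]
nums[mid]=6>5: swap nums[2],nums[2]; hi=1 → [4,5,6,8,7,15,11,16,13,14,12]
end: lo=1, hi=1; nums = [4,5,6,8,7,15,11,16,13,14,12]

[4,5,6,8,7,15,11,16,13,14,12]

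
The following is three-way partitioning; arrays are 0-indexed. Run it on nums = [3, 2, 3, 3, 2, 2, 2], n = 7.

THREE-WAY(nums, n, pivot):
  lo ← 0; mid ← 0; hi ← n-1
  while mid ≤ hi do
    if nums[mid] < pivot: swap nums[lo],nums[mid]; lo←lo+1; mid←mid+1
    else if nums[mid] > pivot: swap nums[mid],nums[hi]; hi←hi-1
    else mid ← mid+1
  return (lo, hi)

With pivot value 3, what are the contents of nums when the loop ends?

[2, 2, 2, 2, 3, 3, 3]

pivot = 3; lo=0, mid=0, hi=6
nums[mid]=3=3: mid=1
nums[mid]=2<3: swap nums[0],nums[1]; lo=1,mid=2 → [2, 3, 3, 3, 2, 2, 2]
nums[mid]=3=3: mid=3
nums[mid]=3=3: mid=4
nums[mid]=2<3: swap nums[1],nums[4]; lo=2,mid=5 → [2, 2, 3, 3, 3, 2, 2]
nums[mid]=2<3: swap nums[2],nums[5]; lo=3,mid=6 → [2, 2, 2, 3, 3, 3, 2]
nums[mid]=2<3: swap nums[3],nums[6]; lo=4,mid=7 → [2, 2, 2, 2, 3, 3, 3]
end: lo=4, hi=6; nums = [2, 2, 2, 2, 3, 3, 3]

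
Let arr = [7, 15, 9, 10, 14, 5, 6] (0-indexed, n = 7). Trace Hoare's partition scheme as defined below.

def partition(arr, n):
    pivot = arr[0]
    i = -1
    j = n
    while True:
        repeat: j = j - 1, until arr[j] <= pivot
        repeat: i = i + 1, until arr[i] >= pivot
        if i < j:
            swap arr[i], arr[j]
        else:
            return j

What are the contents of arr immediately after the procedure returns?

[6, 5, 9, 10, 14, 15, 7]

pivot = arr[0] = 7; i = -1, j = 7
j→6 (arr[6]=6≤7), i→0 (arr[0]=7≥7); i<j, swap → [6, 15, 9, 10, 14, 5, 7]
j→5 (arr[5]=5≤7), i→1 (arr[1]=15≥7); i<j, swap → [6, 5, 9, 10, 14, 15, 7]
j→1, i→2; i≥j, return j=1. arr = [6, 5, 9, 10, 14, 15, 7]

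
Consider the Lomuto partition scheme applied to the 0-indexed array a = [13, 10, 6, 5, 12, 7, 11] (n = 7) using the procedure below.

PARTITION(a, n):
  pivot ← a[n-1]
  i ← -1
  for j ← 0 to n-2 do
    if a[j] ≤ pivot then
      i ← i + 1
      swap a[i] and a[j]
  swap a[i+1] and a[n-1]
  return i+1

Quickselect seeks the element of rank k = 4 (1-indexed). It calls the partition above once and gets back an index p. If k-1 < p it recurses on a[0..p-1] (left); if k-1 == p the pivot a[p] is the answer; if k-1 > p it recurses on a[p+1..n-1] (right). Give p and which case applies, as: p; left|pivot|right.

4; left

pivot=11, i=-1
j=0: 13>11, skip
j=1: 10≤11, i=0, swap(0,1) ⇒ [10, 13, 6, 5, 12, 7, 11]
j=2: 6≤11, i=1, swap(1,2) ⇒ [10, 6, 13, 5, 12, 7, 11]
j=3: 5≤11, i=2, swap(2,3) ⇒ [10, 6, 5, 13, 12, 7, 11]
j=4: 12>11, skip
j=5: 7≤11, i=3, swap(3,5) ⇒ [10, 6, 5, 7, 12, 13, 11]
swap(4,6) ⇒ [10, 6, 5, 7, 11, 13, 12]; return 4
p = 4; k-1 = 3 < 4 ⇒ left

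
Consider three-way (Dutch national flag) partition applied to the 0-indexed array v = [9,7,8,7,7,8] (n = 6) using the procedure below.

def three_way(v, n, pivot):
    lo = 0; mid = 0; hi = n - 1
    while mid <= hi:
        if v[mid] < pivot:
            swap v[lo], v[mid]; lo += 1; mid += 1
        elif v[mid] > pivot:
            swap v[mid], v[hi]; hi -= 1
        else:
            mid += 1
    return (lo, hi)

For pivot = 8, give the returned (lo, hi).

(3, 4)

lo=0 mid=0 hi=5
9>8: swap(0,5), hi=4 ⇒ [8,7,8,7,7,9]
8=8: mid=1
7<8: swap(0,1), lo=1 mid=2 ⇒ [7,8,8,7,7,9]
8=8: mid=3
7<8: swap(1,3), lo=2 mid=4 ⇒ [7,7,8,8,7,9]
7<8: swap(2,4), lo=3 mid=5 ⇒ [7,7,7,8,8,9]
done. lo=3 hi=4; v=[7,7,7,8,8,9]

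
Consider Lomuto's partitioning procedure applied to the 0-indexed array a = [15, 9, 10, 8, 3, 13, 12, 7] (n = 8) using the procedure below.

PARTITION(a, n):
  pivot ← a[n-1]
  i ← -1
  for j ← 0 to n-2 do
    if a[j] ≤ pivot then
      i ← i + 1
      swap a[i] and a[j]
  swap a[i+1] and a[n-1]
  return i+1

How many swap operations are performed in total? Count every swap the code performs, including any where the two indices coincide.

2

pivot = a[7] = 7; i = -1
j=0: a[0]=15 > 7 → no swap
j=1: a[1]=9 > 7 → no swap
j=2: a[2]=10 > 7 → no swap
j=3: a[3]=8 > 7 → no swap
j=4: a[4]=3 ≤ 7 → i=0, swap a[0],a[4] → [3, 9, 10, 8, 15, 13, 12, 7]
j=5: a[5]=13 > 7 → no swap
j=6: a[6]=12 > 7 → no swap
final swap a[1],a[7] → [3, 7, 10, 8, 15, 13, 12, 9]; return 1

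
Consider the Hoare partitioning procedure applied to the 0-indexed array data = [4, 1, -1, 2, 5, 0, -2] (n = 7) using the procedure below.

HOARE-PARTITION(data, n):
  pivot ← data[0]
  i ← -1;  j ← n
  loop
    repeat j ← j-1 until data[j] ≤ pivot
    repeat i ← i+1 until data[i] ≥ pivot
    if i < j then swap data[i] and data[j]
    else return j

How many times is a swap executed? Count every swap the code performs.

pivot = data[0] = 4; i = -1, j = 7
j→6 (data[6]=-2≤4), i→0 (data[0]=4≥4); i<j, swap → [-2, 1, -1, 2, 5, 0, 4]
j→5 (data[5]=0≤4), i→4 (data[4]=5≥4); i<j, swap → [-2, 1, -1, 2, 0, 5, 4]
j→4, i→5; i≥j, return j=4. data = [-2, 1, -1, 2, 0, 5, 4]

2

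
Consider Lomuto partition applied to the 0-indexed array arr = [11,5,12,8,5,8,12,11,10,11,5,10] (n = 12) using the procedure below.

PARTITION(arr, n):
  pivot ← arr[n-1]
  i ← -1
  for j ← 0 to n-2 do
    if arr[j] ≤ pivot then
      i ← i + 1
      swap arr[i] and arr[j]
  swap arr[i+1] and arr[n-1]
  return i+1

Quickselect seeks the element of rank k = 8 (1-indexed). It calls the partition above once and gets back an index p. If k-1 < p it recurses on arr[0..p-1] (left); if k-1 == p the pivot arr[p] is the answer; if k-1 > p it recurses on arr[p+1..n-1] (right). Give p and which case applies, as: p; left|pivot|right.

pivot = arr[11] = 10; i = -1
j=0: arr[0]=11 > 10 → no swap
j=1: arr[1]=5 ≤ 10 → i=0, swap arr[0],arr[1] → [5,11,12,8,5,8,12,11,10,11,5,10]
j=2: arr[2]=12 > 10 → no swap
j=3: arr[3]=8 ≤ 10 → i=1, swap arr[1],arr[3] → [5,8,12,11,5,8,12,11,10,11,5,10]
j=4: arr[4]=5 ≤ 10 → i=2, swap arr[2],arr[4] → [5,8,5,11,12,8,12,11,10,11,5,10]
j=5: arr[5]=8 ≤ 10 → i=3, swap arr[3],arr[5] → [5,8,5,8,12,11,12,11,10,11,5,10]
j=6: arr[6]=12 > 10 → no swap
j=7: arr[7]=11 > 10 → no swap
j=8: arr[8]=10 ≤ 10 → i=4, swap arr[4],arr[8] → [5,8,5,8,10,11,12,11,12,11,5,10]
j=9: arr[9]=11 > 10 → no swap
j=10: arr[10]=5 ≤ 10 → i=5, swap arr[5],arr[10] → [5,8,5,8,10,5,12,11,12,11,11,10]
final swap arr[6],arr[11] → [5,8,5,8,10,5,10,11,12,11,11,12]; return 6
p = 6; k-1 = 7 > 6 ⇒ right

6; right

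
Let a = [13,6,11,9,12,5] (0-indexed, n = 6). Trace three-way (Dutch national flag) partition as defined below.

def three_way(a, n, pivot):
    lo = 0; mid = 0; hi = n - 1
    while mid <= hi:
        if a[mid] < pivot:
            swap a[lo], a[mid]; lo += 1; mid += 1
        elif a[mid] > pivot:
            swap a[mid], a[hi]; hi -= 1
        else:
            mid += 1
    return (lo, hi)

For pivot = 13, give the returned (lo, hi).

(5, 5)

lo=0 mid=0 hi=5
13=13: mid=1
6<13: swap(0,1), lo=1 mid=2 ⇒ [6,13,11,9,12,5]
11<13: swap(1,2), lo=2 mid=3 ⇒ [6,11,13,9,12,5]
9<13: swap(2,3), lo=3 mid=4 ⇒ [6,11,9,13,12,5]
12<13: swap(3,4), lo=4 mid=5 ⇒ [6,11,9,12,13,5]
5<13: swap(4,5), lo=5 mid=6 ⇒ [6,11,9,12,5,13]
done. lo=5 hi=5; a=[6,11,9,12,5,13]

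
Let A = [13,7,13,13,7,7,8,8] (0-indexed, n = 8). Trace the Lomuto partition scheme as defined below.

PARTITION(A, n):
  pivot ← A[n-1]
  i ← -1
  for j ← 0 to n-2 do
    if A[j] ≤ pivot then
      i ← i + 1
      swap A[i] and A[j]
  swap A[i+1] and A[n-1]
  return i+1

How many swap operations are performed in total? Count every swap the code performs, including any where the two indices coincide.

5

pivot=8, i=-1
j=0: 13>8, skip
j=1: 7≤8, i=0, swap(0,1) ⇒ [7,13,13,13,7,7,8,8]
j=2: 13>8, skip
j=3: 13>8, skip
j=4: 7≤8, i=1, swap(1,4) ⇒ [7,7,13,13,13,7,8,8]
j=5: 7≤8, i=2, swap(2,5) ⇒ [7,7,7,13,13,13,8,8]
j=6: 8≤8, i=3, swap(3,6) ⇒ [7,7,7,8,13,13,13,8]
swap(4,7) ⇒ [7,7,7,8,8,13,13,13]; return 4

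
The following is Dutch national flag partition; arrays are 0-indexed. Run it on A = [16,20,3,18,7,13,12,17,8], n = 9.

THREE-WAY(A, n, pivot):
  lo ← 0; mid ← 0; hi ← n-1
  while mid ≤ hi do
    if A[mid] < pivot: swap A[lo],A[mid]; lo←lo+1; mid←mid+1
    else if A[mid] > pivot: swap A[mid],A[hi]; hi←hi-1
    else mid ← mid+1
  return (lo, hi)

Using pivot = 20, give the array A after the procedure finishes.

pivot = 20; lo=0, mid=0, hi=8
A[mid]=16<20: swap A[0],A[0]; lo=1,mid=1 → [16,20,3,18,7,13,12,17,8]
A[mid]=20=20: mid=2
A[mid]=3<20: swap A[1],A[2]; lo=2,mid=3 → [16,3,20,18,7,13,12,17,8]
A[mid]=18<20: swap A[2],A[3]; lo=3,mid=4 → [16,3,18,20,7,13,12,17,8]
A[mid]=7<20: swap A[3],A[4]; lo=4,mid=5 → [16,3,18,7,20,13,12,17,8]
A[mid]=13<20: swap A[4],A[5]; lo=5,mid=6 → [16,3,18,7,13,20,12,17,8]
A[mid]=12<20: swap A[5],A[6]; lo=6,mid=7 → [16,3,18,7,13,12,20,17,8]
A[mid]=17<20: swap A[6],A[7]; lo=7,mid=8 → [16,3,18,7,13,12,17,20,8]
A[mid]=8<20: swap A[7],A[8]; lo=8,mid=9 → [16,3,18,7,13,12,17,8,20]
end: lo=8, hi=8; A = [16,3,18,7,13,12,17,8,20]

[16,3,18,7,13,12,17,8,20]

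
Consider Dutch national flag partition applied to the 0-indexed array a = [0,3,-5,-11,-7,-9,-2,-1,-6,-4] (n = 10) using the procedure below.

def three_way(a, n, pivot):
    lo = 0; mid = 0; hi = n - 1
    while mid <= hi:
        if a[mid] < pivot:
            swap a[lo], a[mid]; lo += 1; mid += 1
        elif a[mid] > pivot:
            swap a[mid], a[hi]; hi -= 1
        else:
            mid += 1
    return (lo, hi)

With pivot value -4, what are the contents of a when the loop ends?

pivot = -4; lo=0, mid=0, hi=9
a[mid]=0>-4: swap a[0],a[9]; hi=8 → [-4,3,-5,-11,-7,-9,-2,-1,-6,0]
a[mid]=-4=-4: mid=1
a[mid]=3>-4: swap a[1],a[8]; hi=7 → [-4,-6,-5,-11,-7,-9,-2,-1,3,0]
a[mid]=-6<-4: swap a[0],a[1]; lo=1,mid=2 → [-6,-4,-5,-11,-7,-9,-2,-1,3,0]
a[mid]=-5<-4: swap a[1],a[2]; lo=2,mid=3 → [-6,-5,-4,-11,-7,-9,-2,-1,3,0]
a[mid]=-11<-4: swap a[2],a[3]; lo=3,mid=4 → [-6,-5,-11,-4,-7,-9,-2,-1,3,0]
a[mid]=-7<-4: swap a[3],a[4]; lo=4,mid=5 → [-6,-5,-11,-7,-4,-9,-2,-1,3,0]
a[mid]=-9<-4: swap a[4],a[5]; lo=5,mid=6 → [-6,-5,-11,-7,-9,-4,-2,-1,3,0]
a[mid]=-2>-4: swap a[6],a[7]; hi=6 → [-6,-5,-11,-7,-9,-4,-1,-2,3,0]
a[mid]=-1>-4: swap a[6],a[6]; hi=5 → [-6,-5,-11,-7,-9,-4,-1,-2,3,0]
end: lo=5, hi=5; a = [-6,-5,-11,-7,-9,-4,-1,-2,3,0]

[-6,-5,-11,-7,-9,-4,-1,-2,3,0]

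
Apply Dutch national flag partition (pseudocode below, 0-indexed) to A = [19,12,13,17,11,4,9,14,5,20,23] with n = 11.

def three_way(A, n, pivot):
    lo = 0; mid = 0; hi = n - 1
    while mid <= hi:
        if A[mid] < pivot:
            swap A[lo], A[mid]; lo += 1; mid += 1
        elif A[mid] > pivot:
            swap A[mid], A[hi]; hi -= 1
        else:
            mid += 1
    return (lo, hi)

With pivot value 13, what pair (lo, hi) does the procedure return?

lo=0 mid=0 hi=10
19>13: swap(0,10), hi=9 ⇒ [23,12,13,17,11,4,9,14,5,20,19]
23>13: swap(0,9), hi=8 ⇒ [20,12,13,17,11,4,9,14,5,23,19]
20>13: swap(0,8), hi=7 ⇒ [5,12,13,17,11,4,9,14,20,23,19]
5<13: swap(0,0), lo=1 mid=1 ⇒ [5,12,13,17,11,4,9,14,20,23,19]
12<13: swap(1,1), lo=2 mid=2 ⇒ [5,12,13,17,11,4,9,14,20,23,19]
13=13: mid=3
17>13: swap(3,7), hi=6 ⇒ [5,12,13,14,11,4,9,17,20,23,19]
14>13: swap(3,6), hi=5 ⇒ [5,12,13,9,11,4,14,17,20,23,19]
9<13: swap(2,3), lo=3 mid=4 ⇒ [5,12,9,13,11,4,14,17,20,23,19]
11<13: swap(3,4), lo=4 mid=5 ⇒ [5,12,9,11,13,4,14,17,20,23,19]
4<13: swap(4,5), lo=5 mid=6 ⇒ [5,12,9,11,4,13,14,17,20,23,19]
done. lo=5 hi=5; A=[5,12,9,11,4,13,14,17,20,23,19]

(5, 5)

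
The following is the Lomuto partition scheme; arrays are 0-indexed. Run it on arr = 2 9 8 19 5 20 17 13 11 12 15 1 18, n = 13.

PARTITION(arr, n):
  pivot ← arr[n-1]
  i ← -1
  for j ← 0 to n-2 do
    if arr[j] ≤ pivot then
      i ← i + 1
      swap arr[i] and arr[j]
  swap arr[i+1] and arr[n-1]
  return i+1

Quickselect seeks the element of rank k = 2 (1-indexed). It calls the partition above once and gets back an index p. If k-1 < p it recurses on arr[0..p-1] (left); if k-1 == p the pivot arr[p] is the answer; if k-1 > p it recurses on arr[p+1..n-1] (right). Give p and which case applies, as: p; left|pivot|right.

pivot = arr[12] = 18; i = -1
j=0: arr[0]=2 ≤ 18 → i=0, swap arr[0],arr[0] (no change) → 2 9 8 19 5 20 17 13 11 12 15 1 18
j=1: arr[1]=9 ≤ 18 → i=1, swap arr[1],arr[1] (no change) → 2 9 8 19 5 20 17 13 11 12 15 1 18
j=2: arr[2]=8 ≤ 18 → i=2, swap arr[2],arr[2] (no change) → 2 9 8 19 5 20 17 13 11 12 15 1 18
j=3: arr[3]=19 > 18 → no swap
j=4: arr[4]=5 ≤ 18 → i=3, swap arr[3],arr[4] → 2 9 8 5 19 20 17 13 11 12 15 1 18
j=5: arr[5]=20 > 18 → no swap
j=6: arr[6]=17 ≤ 18 → i=4, swap arr[4],arr[6] → 2 9 8 5 17 20 19 13 11 12 15 1 18
j=7: arr[7]=13 ≤ 18 → i=5, swap arr[5],arr[7] → 2 9 8 5 17 13 19 20 11 12 15 1 18
j=8: arr[8]=11 ≤ 18 → i=6, swap arr[6],arr[8] → 2 9 8 5 17 13 11 20 19 12 15 1 18
j=9: arr[9]=12 ≤ 18 → i=7, swap arr[7],arr[9] → 2 9 8 5 17 13 11 12 19 20 15 1 18
j=10: arr[10]=15 ≤ 18 → i=8, swap arr[8],arr[10] → 2 9 8 5 17 13 11 12 15 20 19 1 18
j=11: arr[11]=1 ≤ 18 → i=9, swap arr[9],arr[11] → 2 9 8 5 17 13 11 12 15 1 19 20 18
final swap arr[10],arr[12] → 2 9 8 5 17 13 11 12 15 1 18 20 19; return 10
p = 10; k-1 = 1 < 10 ⇒ left

10; left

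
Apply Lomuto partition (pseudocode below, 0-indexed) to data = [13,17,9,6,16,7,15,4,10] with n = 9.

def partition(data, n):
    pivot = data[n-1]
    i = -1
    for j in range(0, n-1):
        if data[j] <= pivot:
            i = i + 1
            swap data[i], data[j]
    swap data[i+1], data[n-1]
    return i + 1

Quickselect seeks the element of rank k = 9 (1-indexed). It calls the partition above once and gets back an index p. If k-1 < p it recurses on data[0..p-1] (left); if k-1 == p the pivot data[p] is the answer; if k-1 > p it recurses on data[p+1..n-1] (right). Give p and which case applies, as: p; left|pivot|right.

4; right

pivot=10, i=-1
j=0: 13>10, skip
j=1: 17>10, skip
j=2: 9≤10, i=0, swap(0,2) ⇒ [9,17,13,6,16,7,15,4,10]
j=3: 6≤10, i=1, swap(1,3) ⇒ [9,6,13,17,16,7,15,4,10]
j=4: 16>10, skip
j=5: 7≤10, i=2, swap(2,5) ⇒ [9,6,7,17,16,13,15,4,10]
j=6: 15>10, skip
j=7: 4≤10, i=3, swap(3,7) ⇒ [9,6,7,4,16,13,15,17,10]
swap(4,8) ⇒ [9,6,7,4,10,13,15,17,16]; return 4
p = 4; k-1 = 8 > 4 ⇒ right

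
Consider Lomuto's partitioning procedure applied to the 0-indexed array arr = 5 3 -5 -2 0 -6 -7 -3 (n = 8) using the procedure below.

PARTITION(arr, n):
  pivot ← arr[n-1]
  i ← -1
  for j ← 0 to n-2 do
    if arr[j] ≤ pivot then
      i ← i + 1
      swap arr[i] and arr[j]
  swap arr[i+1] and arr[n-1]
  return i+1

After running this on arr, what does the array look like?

-5 -6 -7 -3 0 3 5 -2

pivot=-3, i=-1
j=0: 5>-3, skip
j=1: 3>-3, skip
j=2: -5≤-3, i=0, swap(0,2) ⇒ -5 3 5 -2 0 -6 -7 -3
j=3: -2>-3, skip
j=4: 0>-3, skip
j=5: -6≤-3, i=1, swap(1,5) ⇒ -5 -6 5 -2 0 3 -7 -3
j=6: -7≤-3, i=2, swap(2,6) ⇒ -5 -6 -7 -2 0 3 5 -3
swap(3,7) ⇒ -5 -6 -7 -3 0 3 5 -2; return 3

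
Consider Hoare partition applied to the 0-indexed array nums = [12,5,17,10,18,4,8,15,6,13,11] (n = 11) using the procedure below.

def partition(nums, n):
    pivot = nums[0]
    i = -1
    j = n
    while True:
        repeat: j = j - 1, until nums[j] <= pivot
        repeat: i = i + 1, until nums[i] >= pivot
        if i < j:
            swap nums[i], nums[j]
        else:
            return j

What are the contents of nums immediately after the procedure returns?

pivot=12
j stops at 10 (11), i stops at 0 (12); swap ⇒ [11,5,17,10,18,4,8,15,6,13,12]
j stops at 8 (6), i stops at 2 (17); swap ⇒ [11,5,6,10,18,4,8,15,17,13,12]
j stops at 6 (8), i stops at 4 (18); swap ⇒ [11,5,6,10,8,4,18,15,17,13,12]
j stops at 5, i stops at 6; i≥j ⇒ return 5. nums=[11,5,6,10,8,4,18,15,17,13,12]

[11,5,6,10,8,4,18,15,17,13,12]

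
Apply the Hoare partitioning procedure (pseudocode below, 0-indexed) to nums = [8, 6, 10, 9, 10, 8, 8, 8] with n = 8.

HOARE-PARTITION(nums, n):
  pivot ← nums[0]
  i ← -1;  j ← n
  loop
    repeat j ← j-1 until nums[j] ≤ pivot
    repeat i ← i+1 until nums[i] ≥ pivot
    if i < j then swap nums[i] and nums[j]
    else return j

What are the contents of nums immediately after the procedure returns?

pivot=8
j stops at 7 (8), i stops at 0 (8); swap ⇒ [8, 6, 10, 9, 10, 8, 8, 8]
j stops at 6 (8), i stops at 2 (10); swap ⇒ [8, 6, 8, 9, 10, 8, 10, 8]
j stops at 5 (8), i stops at 3 (9); swap ⇒ [8, 6, 8, 8, 10, 9, 10, 8]
j stops at 3, i stops at 4; i≥j ⇒ return 3. nums=[8, 6, 8, 8, 10, 9, 10, 8]

[8, 6, 8, 8, 10, 9, 10, 8]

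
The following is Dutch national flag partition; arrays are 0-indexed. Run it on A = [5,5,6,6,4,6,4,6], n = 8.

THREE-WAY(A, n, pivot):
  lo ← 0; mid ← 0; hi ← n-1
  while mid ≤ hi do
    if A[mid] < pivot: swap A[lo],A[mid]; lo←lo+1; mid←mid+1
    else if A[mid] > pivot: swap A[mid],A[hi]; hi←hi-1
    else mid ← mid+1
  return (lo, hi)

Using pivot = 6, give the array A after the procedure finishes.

[5,5,4,4,6,6,6,6]

pivot = 6; lo=0, mid=0, hi=7
A[mid]=5<6: swap A[0],A[0]; lo=1,mid=1 → [5,5,6,6,4,6,4,6]
A[mid]=5<6: swap A[1],A[1]; lo=2,mid=2 → [5,5,6,6,4,6,4,6]
A[mid]=6=6: mid=3
A[mid]=6=6: mid=4
A[mid]=4<6: swap A[2],A[4]; lo=3,mid=5 → [5,5,4,6,6,6,4,6]
A[mid]=6=6: mid=6
A[mid]=4<6: swap A[3],A[6]; lo=4,mid=7 → [5,5,4,4,6,6,6,6]
A[mid]=6=6: mid=8
end: lo=4, hi=7; A = [5,5,4,4,6,6,6,6]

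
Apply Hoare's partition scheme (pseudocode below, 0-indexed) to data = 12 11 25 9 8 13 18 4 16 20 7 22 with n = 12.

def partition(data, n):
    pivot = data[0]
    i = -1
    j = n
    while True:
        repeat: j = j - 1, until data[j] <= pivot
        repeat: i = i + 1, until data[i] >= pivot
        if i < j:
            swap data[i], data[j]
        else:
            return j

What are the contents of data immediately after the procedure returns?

7 11 4 9 8 13 18 25 16 20 12 22

pivot = data[0] = 12; i = -1, j = 12
j→10 (data[10]=7≤12), i→0 (data[0]=12≥12); i<j, swap → 7 11 25 9 8 13 18 4 16 20 12 22
j→7 (data[7]=4≤12), i→2 (data[2]=25≥12); i<j, swap → 7 11 4 9 8 13 18 25 16 20 12 22
j→4, i→5; i≥j, return j=4. data = 7 11 4 9 8 13 18 25 16 20 12 22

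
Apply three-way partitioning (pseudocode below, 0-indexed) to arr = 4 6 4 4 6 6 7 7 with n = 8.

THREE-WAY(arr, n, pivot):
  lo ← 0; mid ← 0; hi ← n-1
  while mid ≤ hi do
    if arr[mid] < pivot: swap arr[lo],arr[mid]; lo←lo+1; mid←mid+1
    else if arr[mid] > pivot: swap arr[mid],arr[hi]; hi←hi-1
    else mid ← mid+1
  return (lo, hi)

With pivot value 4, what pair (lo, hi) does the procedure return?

pivot = 4; lo=0, mid=0, hi=7
arr[mid]=4=4: mid=1
arr[mid]=6>4: swap arr[1],arr[7]; hi=6 → 4 7 4 4 6 6 7 6
arr[mid]=7>4: swap arr[1],arr[6]; hi=5 → 4 7 4 4 6 6 7 6
arr[mid]=7>4: swap arr[1],arr[5]; hi=4 → 4 6 4 4 6 7 7 6
arr[mid]=6>4: swap arr[1],arr[4]; hi=3 → 4 6 4 4 6 7 7 6
arr[mid]=6>4: swap arr[1],arr[3]; hi=2 → 4 4 4 6 6 7 7 6
arr[mid]=4=4: mid=2
arr[mid]=4=4: mid=3
end: lo=0, hi=2; arr = 4 4 4 6 6 7 7 6

(0, 2)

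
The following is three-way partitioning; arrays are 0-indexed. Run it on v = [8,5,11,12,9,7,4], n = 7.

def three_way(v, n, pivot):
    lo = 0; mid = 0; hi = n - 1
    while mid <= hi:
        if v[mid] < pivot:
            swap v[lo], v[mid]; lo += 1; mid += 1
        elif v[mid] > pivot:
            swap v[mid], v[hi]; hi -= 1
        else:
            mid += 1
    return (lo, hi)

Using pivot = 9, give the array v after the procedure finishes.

[8,5,4,7,9,12,11]

lo=0 mid=0 hi=6
8<9: swap(0,0), lo=1 mid=1 ⇒ [8,5,11,12,9,7,4]
5<9: swap(1,1), lo=2 mid=2 ⇒ [8,5,11,12,9,7,4]
11>9: swap(2,6), hi=5 ⇒ [8,5,4,12,9,7,11]
4<9: swap(2,2), lo=3 mid=3 ⇒ [8,5,4,12,9,7,11]
12>9: swap(3,5), hi=4 ⇒ [8,5,4,7,9,12,11]
7<9: swap(3,3), lo=4 mid=4 ⇒ [8,5,4,7,9,12,11]
9=9: mid=5
done. lo=4 hi=4; v=[8,5,4,7,9,12,11]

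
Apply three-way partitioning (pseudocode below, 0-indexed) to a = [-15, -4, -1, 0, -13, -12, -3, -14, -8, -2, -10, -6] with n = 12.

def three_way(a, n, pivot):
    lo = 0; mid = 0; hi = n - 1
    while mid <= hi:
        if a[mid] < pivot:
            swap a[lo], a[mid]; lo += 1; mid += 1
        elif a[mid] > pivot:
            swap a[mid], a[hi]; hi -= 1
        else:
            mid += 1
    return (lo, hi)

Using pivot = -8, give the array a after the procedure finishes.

lo=0 mid=0 hi=11
-15<-8: swap(0,0), lo=1 mid=1 ⇒ [-15, -4, -1, 0, -13, -12, -3, -14, -8, -2, -10, -6]
-4>-8: swap(1,11), hi=10 ⇒ [-15, -6, -1, 0, -13, -12, -3, -14, -8, -2, -10, -4]
-6>-8: swap(1,10), hi=9 ⇒ [-15, -10, -1, 0, -13, -12, -3, -14, -8, -2, -6, -4]
-10<-8: swap(1,1), lo=2 mid=2 ⇒ [-15, -10, -1, 0, -13, -12, -3, -14, -8, -2, -6, -4]
-1>-8: swap(2,9), hi=8 ⇒ [-15, -10, -2, 0, -13, -12, -3, -14, -8, -1, -6, -4]
-2>-8: swap(2,8), hi=7 ⇒ [-15, -10, -8, 0, -13, -12, -3, -14, -2, -1, -6, -4]
-8=-8: mid=3
0>-8: swap(3,7), hi=6 ⇒ [-15, -10, -8, -14, -13, -12, -3, 0, -2, -1, -6, -4]
-14<-8: swap(2,3), lo=3 mid=4 ⇒ [-15, -10, -14, -8, -13, -12, -3, 0, -2, -1, -6, -4]
-13<-8: swap(3,4), lo=4 mid=5 ⇒ [-15, -10, -14, -13, -8, -12, -3, 0, -2, -1, -6, -4]
-12<-8: swap(4,5), lo=5 mid=6 ⇒ [-15, -10, -14, -13, -12, -8, -3, 0, -2, -1, -6, -4]
-3>-8: swap(6,6), hi=5 ⇒ [-15, -10, -14, -13, -12, -8, -3, 0, -2, -1, -6, -4]
done. lo=5 hi=5; a=[-15, -10, -14, -13, -12, -8, -3, 0, -2, -1, -6, -4]

[-15, -10, -14, -13, -12, -8, -3, 0, -2, -1, -6, -4]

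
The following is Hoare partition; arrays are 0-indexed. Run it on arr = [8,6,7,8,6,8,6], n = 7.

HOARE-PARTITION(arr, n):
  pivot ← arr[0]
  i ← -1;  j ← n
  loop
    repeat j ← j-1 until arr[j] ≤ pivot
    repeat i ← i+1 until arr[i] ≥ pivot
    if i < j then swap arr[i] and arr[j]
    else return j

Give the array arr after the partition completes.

[6,6,7,8,6,8,8]

pivot=8
j stops at 6 (6), i stops at 0 (8); swap ⇒ [6,6,7,8,6,8,8]
j stops at 5 (8), i stops at 3 (8); swap ⇒ [6,6,7,8,6,8,8]
j stops at 4, i stops at 5; i≥j ⇒ return 4. arr=[6,6,7,8,6,8,8]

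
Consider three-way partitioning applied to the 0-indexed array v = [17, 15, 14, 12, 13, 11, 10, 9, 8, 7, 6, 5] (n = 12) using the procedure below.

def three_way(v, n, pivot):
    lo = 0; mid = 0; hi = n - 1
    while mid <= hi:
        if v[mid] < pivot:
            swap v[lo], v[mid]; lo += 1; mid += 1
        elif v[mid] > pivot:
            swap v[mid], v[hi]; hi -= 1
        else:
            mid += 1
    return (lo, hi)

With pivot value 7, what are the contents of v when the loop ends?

lo=0 mid=0 hi=11
17>7: swap(0,11), hi=10 ⇒ [5, 15, 14, 12, 13, 11, 10, 9, 8, 7, 6, 17]
5<7: swap(0,0), lo=1 mid=1 ⇒ [5, 15, 14, 12, 13, 11, 10, 9, 8, 7, 6, 17]
15>7: swap(1,10), hi=9 ⇒ [5, 6, 14, 12, 13, 11, 10, 9, 8, 7, 15, 17]
6<7: swap(1,1), lo=2 mid=2 ⇒ [5, 6, 14, 12, 13, 11, 10, 9, 8, 7, 15, 17]
14>7: swap(2,9), hi=8 ⇒ [5, 6, 7, 12, 13, 11, 10, 9, 8, 14, 15, 17]
7=7: mid=3
12>7: swap(3,8), hi=7 ⇒ [5, 6, 7, 8, 13, 11, 10, 9, 12, 14, 15, 17]
8>7: swap(3,7), hi=6 ⇒ [5, 6, 7, 9, 13, 11, 10, 8, 12, 14, 15, 17]
9>7: swap(3,6), hi=5 ⇒ [5, 6, 7, 10, 13, 11, 9, 8, 12, 14, 15, 17]
10>7: swap(3,5), hi=4 ⇒ [5, 6, 7, 11, 13, 10, 9, 8, 12, 14, 15, 17]
11>7: swap(3,4), hi=3 ⇒ [5, 6, 7, 13, 11, 10, 9, 8, 12, 14, 15, 17]
13>7: swap(3,3), hi=2 ⇒ [5, 6, 7, 13, 11, 10, 9, 8, 12, 14, 15, 17]
done. lo=2 hi=2; v=[5, 6, 7, 13, 11, 10, 9, 8, 12, 14, 15, 17]

[5, 6, 7, 13, 11, 10, 9, 8, 12, 14, 15, 17]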